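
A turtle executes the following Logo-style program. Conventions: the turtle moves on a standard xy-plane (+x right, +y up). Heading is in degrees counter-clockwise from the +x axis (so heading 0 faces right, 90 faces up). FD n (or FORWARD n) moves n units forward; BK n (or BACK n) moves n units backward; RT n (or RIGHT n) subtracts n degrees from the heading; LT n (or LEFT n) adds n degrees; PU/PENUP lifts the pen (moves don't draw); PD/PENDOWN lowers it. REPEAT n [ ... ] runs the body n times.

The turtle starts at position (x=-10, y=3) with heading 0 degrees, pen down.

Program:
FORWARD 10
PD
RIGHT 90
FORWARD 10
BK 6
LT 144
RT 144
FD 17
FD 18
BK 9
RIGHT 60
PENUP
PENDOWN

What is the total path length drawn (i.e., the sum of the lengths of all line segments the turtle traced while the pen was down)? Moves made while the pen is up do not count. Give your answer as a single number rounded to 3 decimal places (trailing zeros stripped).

Answer: 70

Derivation:
Executing turtle program step by step:
Start: pos=(-10,3), heading=0, pen down
FD 10: (-10,3) -> (0,3) [heading=0, draw]
PD: pen down
RT 90: heading 0 -> 270
FD 10: (0,3) -> (0,-7) [heading=270, draw]
BK 6: (0,-7) -> (0,-1) [heading=270, draw]
LT 144: heading 270 -> 54
RT 144: heading 54 -> 270
FD 17: (0,-1) -> (0,-18) [heading=270, draw]
FD 18: (0,-18) -> (0,-36) [heading=270, draw]
BK 9: (0,-36) -> (0,-27) [heading=270, draw]
RT 60: heading 270 -> 210
PU: pen up
PD: pen down
Final: pos=(0,-27), heading=210, 6 segment(s) drawn

Segment lengths:
  seg 1: (-10,3) -> (0,3), length = 10
  seg 2: (0,3) -> (0,-7), length = 10
  seg 3: (0,-7) -> (0,-1), length = 6
  seg 4: (0,-1) -> (0,-18), length = 17
  seg 5: (0,-18) -> (0,-36), length = 18
  seg 6: (0,-36) -> (0,-27), length = 9
Total = 70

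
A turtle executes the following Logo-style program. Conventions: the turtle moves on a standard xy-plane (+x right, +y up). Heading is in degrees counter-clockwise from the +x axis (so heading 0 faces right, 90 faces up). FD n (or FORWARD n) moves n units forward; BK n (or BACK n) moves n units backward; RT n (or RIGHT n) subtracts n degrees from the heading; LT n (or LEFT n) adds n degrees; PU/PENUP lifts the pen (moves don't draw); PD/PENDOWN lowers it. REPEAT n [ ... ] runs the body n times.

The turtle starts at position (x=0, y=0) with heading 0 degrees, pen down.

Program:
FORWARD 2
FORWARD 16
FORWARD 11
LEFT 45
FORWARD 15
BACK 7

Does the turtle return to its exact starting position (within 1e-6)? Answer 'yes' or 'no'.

Answer: no

Derivation:
Executing turtle program step by step:
Start: pos=(0,0), heading=0, pen down
FD 2: (0,0) -> (2,0) [heading=0, draw]
FD 16: (2,0) -> (18,0) [heading=0, draw]
FD 11: (18,0) -> (29,0) [heading=0, draw]
LT 45: heading 0 -> 45
FD 15: (29,0) -> (39.607,10.607) [heading=45, draw]
BK 7: (39.607,10.607) -> (34.657,5.657) [heading=45, draw]
Final: pos=(34.657,5.657), heading=45, 5 segment(s) drawn

Start position: (0, 0)
Final position: (34.657, 5.657)
Distance = 35.115; >= 1e-6 -> NOT closed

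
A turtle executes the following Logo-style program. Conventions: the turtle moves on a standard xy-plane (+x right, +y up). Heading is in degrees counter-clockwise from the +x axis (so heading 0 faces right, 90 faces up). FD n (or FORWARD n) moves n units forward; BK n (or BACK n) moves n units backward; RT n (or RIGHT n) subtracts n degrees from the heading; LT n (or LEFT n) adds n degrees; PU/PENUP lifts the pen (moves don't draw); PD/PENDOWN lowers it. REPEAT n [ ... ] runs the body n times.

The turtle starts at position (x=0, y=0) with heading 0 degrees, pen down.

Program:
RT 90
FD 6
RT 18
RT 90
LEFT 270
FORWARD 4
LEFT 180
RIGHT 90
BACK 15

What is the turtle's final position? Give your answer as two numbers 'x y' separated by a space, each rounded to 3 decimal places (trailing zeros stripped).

Answer: 15.502 -6.831

Derivation:
Executing turtle program step by step:
Start: pos=(0,0), heading=0, pen down
RT 90: heading 0 -> 270
FD 6: (0,0) -> (0,-6) [heading=270, draw]
RT 18: heading 270 -> 252
RT 90: heading 252 -> 162
LT 270: heading 162 -> 72
FD 4: (0,-6) -> (1.236,-2.196) [heading=72, draw]
LT 180: heading 72 -> 252
RT 90: heading 252 -> 162
BK 15: (1.236,-2.196) -> (15.502,-6.831) [heading=162, draw]
Final: pos=(15.502,-6.831), heading=162, 3 segment(s) drawn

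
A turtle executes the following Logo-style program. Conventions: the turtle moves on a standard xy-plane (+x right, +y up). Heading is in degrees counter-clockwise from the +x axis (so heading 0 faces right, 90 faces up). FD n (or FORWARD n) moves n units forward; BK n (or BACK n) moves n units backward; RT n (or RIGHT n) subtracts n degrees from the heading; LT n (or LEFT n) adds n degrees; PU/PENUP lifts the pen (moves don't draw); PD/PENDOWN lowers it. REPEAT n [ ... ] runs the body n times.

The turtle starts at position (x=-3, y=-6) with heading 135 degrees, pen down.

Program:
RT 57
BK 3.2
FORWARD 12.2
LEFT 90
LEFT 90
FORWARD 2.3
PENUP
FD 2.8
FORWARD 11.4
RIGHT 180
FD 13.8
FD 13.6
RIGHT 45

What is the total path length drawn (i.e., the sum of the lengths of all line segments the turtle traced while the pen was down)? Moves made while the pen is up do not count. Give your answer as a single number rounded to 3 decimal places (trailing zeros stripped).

Answer: 17.7

Derivation:
Executing turtle program step by step:
Start: pos=(-3,-6), heading=135, pen down
RT 57: heading 135 -> 78
BK 3.2: (-3,-6) -> (-3.665,-9.13) [heading=78, draw]
FD 12.2: (-3.665,-9.13) -> (-1.129,2.803) [heading=78, draw]
LT 90: heading 78 -> 168
LT 90: heading 168 -> 258
FD 2.3: (-1.129,2.803) -> (-1.607,0.554) [heading=258, draw]
PU: pen up
FD 2.8: (-1.607,0.554) -> (-2.189,-2.185) [heading=258, move]
FD 11.4: (-2.189,-2.185) -> (-4.559,-13.336) [heading=258, move]
RT 180: heading 258 -> 78
FD 13.8: (-4.559,-13.336) -> (-1.69,0.162) [heading=78, move]
FD 13.6: (-1.69,0.162) -> (1.137,13.465) [heading=78, move]
RT 45: heading 78 -> 33
Final: pos=(1.137,13.465), heading=33, 3 segment(s) drawn

Segment lengths:
  seg 1: (-3,-6) -> (-3.665,-9.13), length = 3.2
  seg 2: (-3.665,-9.13) -> (-1.129,2.803), length = 12.2
  seg 3: (-1.129,2.803) -> (-1.607,0.554), length = 2.3
Total = 17.7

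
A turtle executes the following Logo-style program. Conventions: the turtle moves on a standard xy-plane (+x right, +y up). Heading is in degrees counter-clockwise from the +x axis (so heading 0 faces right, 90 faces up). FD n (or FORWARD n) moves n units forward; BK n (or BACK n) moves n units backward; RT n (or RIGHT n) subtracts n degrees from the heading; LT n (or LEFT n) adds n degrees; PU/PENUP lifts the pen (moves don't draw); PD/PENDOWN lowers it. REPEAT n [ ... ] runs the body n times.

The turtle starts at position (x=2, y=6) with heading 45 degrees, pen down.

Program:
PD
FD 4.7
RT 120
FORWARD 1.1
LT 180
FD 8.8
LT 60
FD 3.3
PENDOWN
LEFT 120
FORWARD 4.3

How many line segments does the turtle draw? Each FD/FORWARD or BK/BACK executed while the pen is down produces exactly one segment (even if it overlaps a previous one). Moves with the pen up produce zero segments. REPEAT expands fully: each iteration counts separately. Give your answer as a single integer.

Answer: 5

Derivation:
Executing turtle program step by step:
Start: pos=(2,6), heading=45, pen down
PD: pen down
FD 4.7: (2,6) -> (5.323,9.323) [heading=45, draw]
RT 120: heading 45 -> 285
FD 1.1: (5.323,9.323) -> (5.608,8.261) [heading=285, draw]
LT 180: heading 285 -> 105
FD 8.8: (5.608,8.261) -> (3.33,16.761) [heading=105, draw]
LT 60: heading 105 -> 165
FD 3.3: (3.33,16.761) -> (0.143,17.615) [heading=165, draw]
PD: pen down
LT 120: heading 165 -> 285
FD 4.3: (0.143,17.615) -> (1.256,13.462) [heading=285, draw]
Final: pos=(1.256,13.462), heading=285, 5 segment(s) drawn
Segments drawn: 5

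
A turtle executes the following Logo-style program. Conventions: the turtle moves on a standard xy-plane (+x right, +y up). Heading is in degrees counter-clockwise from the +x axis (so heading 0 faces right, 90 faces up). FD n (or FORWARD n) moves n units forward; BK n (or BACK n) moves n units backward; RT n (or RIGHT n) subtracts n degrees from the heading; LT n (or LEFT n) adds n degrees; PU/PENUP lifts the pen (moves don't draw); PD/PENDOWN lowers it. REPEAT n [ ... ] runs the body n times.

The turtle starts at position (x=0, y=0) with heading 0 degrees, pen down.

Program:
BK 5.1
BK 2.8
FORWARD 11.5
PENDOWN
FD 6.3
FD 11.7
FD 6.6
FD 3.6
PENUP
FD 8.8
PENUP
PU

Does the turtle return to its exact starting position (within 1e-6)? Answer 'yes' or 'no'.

Executing turtle program step by step:
Start: pos=(0,0), heading=0, pen down
BK 5.1: (0,0) -> (-5.1,0) [heading=0, draw]
BK 2.8: (-5.1,0) -> (-7.9,0) [heading=0, draw]
FD 11.5: (-7.9,0) -> (3.6,0) [heading=0, draw]
PD: pen down
FD 6.3: (3.6,0) -> (9.9,0) [heading=0, draw]
FD 11.7: (9.9,0) -> (21.6,0) [heading=0, draw]
FD 6.6: (21.6,0) -> (28.2,0) [heading=0, draw]
FD 3.6: (28.2,0) -> (31.8,0) [heading=0, draw]
PU: pen up
FD 8.8: (31.8,0) -> (40.6,0) [heading=0, move]
PU: pen up
PU: pen up
Final: pos=(40.6,0), heading=0, 7 segment(s) drawn

Start position: (0, 0)
Final position: (40.6, 0)
Distance = 40.6; >= 1e-6 -> NOT closed

Answer: no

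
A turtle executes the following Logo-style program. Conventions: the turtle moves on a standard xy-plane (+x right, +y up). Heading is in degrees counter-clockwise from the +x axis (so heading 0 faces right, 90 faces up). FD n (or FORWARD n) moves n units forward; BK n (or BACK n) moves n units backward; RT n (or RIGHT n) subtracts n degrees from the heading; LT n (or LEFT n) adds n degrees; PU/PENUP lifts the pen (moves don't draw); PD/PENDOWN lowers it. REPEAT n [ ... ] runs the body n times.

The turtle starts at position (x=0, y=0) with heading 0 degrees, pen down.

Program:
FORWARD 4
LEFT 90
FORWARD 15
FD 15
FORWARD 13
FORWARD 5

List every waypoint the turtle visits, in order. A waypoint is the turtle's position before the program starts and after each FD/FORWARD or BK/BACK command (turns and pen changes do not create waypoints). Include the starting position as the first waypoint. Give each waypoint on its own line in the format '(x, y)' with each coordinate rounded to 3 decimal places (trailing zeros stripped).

Executing turtle program step by step:
Start: pos=(0,0), heading=0, pen down
FD 4: (0,0) -> (4,0) [heading=0, draw]
LT 90: heading 0 -> 90
FD 15: (4,0) -> (4,15) [heading=90, draw]
FD 15: (4,15) -> (4,30) [heading=90, draw]
FD 13: (4,30) -> (4,43) [heading=90, draw]
FD 5: (4,43) -> (4,48) [heading=90, draw]
Final: pos=(4,48), heading=90, 5 segment(s) drawn
Waypoints (6 total):
(0, 0)
(4, 0)
(4, 15)
(4, 30)
(4, 43)
(4, 48)

Answer: (0, 0)
(4, 0)
(4, 15)
(4, 30)
(4, 43)
(4, 48)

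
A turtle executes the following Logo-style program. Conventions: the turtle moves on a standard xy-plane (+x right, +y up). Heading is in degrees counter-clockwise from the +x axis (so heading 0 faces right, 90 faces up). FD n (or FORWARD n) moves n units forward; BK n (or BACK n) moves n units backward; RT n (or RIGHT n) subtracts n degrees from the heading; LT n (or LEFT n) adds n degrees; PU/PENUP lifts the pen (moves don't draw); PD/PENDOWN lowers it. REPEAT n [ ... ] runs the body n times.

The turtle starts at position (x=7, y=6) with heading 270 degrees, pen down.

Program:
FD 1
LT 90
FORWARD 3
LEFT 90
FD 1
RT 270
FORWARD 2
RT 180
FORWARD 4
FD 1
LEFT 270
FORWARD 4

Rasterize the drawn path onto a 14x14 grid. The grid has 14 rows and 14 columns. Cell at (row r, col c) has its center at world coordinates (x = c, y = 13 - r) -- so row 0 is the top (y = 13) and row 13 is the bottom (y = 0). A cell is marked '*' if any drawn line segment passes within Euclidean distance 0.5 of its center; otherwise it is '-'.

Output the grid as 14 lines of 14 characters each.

Segment 0: (7,6) -> (7,5)
Segment 1: (7,5) -> (10,5)
Segment 2: (10,5) -> (10,6)
Segment 3: (10,6) -> (8,6)
Segment 4: (8,6) -> (12,6)
Segment 5: (12,6) -> (13,6)
Segment 6: (13,6) -> (13,2)

Answer: --------------
--------------
--------------
--------------
--------------
--------------
--------------
-------*******
-------****--*
-------------*
-------------*
-------------*
--------------
--------------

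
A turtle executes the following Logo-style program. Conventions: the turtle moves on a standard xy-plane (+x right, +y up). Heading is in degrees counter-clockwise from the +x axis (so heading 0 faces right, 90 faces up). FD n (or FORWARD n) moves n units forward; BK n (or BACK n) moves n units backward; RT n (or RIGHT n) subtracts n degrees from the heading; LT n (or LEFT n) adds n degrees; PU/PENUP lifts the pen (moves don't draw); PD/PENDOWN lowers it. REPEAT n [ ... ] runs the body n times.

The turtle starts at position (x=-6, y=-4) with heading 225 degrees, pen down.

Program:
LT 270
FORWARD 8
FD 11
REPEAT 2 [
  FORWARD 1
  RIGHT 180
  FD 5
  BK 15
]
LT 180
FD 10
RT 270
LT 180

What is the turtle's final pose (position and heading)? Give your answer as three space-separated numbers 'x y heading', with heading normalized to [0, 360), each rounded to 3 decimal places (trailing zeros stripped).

Executing turtle program step by step:
Start: pos=(-6,-4), heading=225, pen down
LT 270: heading 225 -> 135
FD 8: (-6,-4) -> (-11.657,1.657) [heading=135, draw]
FD 11: (-11.657,1.657) -> (-19.435,9.435) [heading=135, draw]
REPEAT 2 [
  -- iteration 1/2 --
  FD 1: (-19.435,9.435) -> (-20.142,10.142) [heading=135, draw]
  RT 180: heading 135 -> 315
  FD 5: (-20.142,10.142) -> (-16.607,6.607) [heading=315, draw]
  BK 15: (-16.607,6.607) -> (-27.213,17.213) [heading=315, draw]
  -- iteration 2/2 --
  FD 1: (-27.213,17.213) -> (-26.506,16.506) [heading=315, draw]
  RT 180: heading 315 -> 135
  FD 5: (-26.506,16.506) -> (-30.042,20.042) [heading=135, draw]
  BK 15: (-30.042,20.042) -> (-19.435,9.435) [heading=135, draw]
]
LT 180: heading 135 -> 315
FD 10: (-19.435,9.435) -> (-12.364,2.364) [heading=315, draw]
RT 270: heading 315 -> 45
LT 180: heading 45 -> 225
Final: pos=(-12.364,2.364), heading=225, 9 segment(s) drawn

Answer: -12.364 2.364 225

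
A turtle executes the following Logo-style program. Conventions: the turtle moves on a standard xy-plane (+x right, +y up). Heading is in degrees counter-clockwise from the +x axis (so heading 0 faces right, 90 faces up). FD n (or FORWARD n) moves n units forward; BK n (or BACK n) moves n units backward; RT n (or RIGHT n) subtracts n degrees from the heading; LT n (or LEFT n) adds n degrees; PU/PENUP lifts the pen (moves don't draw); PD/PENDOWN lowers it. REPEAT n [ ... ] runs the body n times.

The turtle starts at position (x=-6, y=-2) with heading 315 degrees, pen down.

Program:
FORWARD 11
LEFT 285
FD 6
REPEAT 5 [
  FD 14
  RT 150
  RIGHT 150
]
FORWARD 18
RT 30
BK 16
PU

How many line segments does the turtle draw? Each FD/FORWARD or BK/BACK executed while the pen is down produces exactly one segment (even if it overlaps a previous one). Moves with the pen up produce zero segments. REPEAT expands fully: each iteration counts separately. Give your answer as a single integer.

Answer: 9

Derivation:
Executing turtle program step by step:
Start: pos=(-6,-2), heading=315, pen down
FD 11: (-6,-2) -> (1.778,-9.778) [heading=315, draw]
LT 285: heading 315 -> 240
FD 6: (1.778,-9.778) -> (-1.222,-14.974) [heading=240, draw]
REPEAT 5 [
  -- iteration 1/5 --
  FD 14: (-1.222,-14.974) -> (-8.222,-27.099) [heading=240, draw]
  RT 150: heading 240 -> 90
  RT 150: heading 90 -> 300
  -- iteration 2/5 --
  FD 14: (-8.222,-27.099) -> (-1.222,-39.223) [heading=300, draw]
  RT 150: heading 300 -> 150
  RT 150: heading 150 -> 0
  -- iteration 3/5 --
  FD 14: (-1.222,-39.223) -> (12.778,-39.223) [heading=0, draw]
  RT 150: heading 0 -> 210
  RT 150: heading 210 -> 60
  -- iteration 4/5 --
  FD 14: (12.778,-39.223) -> (19.778,-27.099) [heading=60, draw]
  RT 150: heading 60 -> 270
  RT 150: heading 270 -> 120
  -- iteration 5/5 --
  FD 14: (19.778,-27.099) -> (12.778,-14.974) [heading=120, draw]
  RT 150: heading 120 -> 330
  RT 150: heading 330 -> 180
]
FD 18: (12.778,-14.974) -> (-5.222,-14.974) [heading=180, draw]
RT 30: heading 180 -> 150
BK 16: (-5.222,-14.974) -> (8.635,-22.974) [heading=150, draw]
PU: pen up
Final: pos=(8.635,-22.974), heading=150, 9 segment(s) drawn
Segments drawn: 9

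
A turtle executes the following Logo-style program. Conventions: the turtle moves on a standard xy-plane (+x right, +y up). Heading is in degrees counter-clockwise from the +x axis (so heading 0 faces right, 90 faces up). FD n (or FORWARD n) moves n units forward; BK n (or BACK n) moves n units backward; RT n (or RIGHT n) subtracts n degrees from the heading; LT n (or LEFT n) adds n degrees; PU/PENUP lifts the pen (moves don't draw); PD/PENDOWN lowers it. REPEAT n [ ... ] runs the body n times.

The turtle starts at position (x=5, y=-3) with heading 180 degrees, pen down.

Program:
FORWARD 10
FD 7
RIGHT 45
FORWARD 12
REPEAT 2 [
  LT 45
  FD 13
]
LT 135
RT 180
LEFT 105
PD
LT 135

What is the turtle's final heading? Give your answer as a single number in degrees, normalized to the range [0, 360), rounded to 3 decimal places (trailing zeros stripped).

Answer: 60

Derivation:
Executing turtle program step by step:
Start: pos=(5,-3), heading=180, pen down
FD 10: (5,-3) -> (-5,-3) [heading=180, draw]
FD 7: (-5,-3) -> (-12,-3) [heading=180, draw]
RT 45: heading 180 -> 135
FD 12: (-12,-3) -> (-20.485,5.485) [heading=135, draw]
REPEAT 2 [
  -- iteration 1/2 --
  LT 45: heading 135 -> 180
  FD 13: (-20.485,5.485) -> (-33.485,5.485) [heading=180, draw]
  -- iteration 2/2 --
  LT 45: heading 180 -> 225
  FD 13: (-33.485,5.485) -> (-42.678,-3.707) [heading=225, draw]
]
LT 135: heading 225 -> 0
RT 180: heading 0 -> 180
LT 105: heading 180 -> 285
PD: pen down
LT 135: heading 285 -> 60
Final: pos=(-42.678,-3.707), heading=60, 5 segment(s) drawn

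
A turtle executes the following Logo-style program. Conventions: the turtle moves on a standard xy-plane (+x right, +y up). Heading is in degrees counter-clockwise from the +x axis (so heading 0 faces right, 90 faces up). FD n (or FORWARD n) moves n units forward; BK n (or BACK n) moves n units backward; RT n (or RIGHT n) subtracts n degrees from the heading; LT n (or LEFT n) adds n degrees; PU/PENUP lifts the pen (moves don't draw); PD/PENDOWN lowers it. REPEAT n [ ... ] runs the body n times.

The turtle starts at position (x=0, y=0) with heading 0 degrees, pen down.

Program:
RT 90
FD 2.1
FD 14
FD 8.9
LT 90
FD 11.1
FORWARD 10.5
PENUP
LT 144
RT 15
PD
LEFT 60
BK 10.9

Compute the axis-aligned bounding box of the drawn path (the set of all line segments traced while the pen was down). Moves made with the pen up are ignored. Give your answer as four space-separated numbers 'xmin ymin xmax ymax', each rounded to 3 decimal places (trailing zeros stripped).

Answer: 0 -25 32.366 0

Derivation:
Executing turtle program step by step:
Start: pos=(0,0), heading=0, pen down
RT 90: heading 0 -> 270
FD 2.1: (0,0) -> (0,-2.1) [heading=270, draw]
FD 14: (0,-2.1) -> (0,-16.1) [heading=270, draw]
FD 8.9: (0,-16.1) -> (0,-25) [heading=270, draw]
LT 90: heading 270 -> 0
FD 11.1: (0,-25) -> (11.1,-25) [heading=0, draw]
FD 10.5: (11.1,-25) -> (21.6,-25) [heading=0, draw]
PU: pen up
LT 144: heading 0 -> 144
RT 15: heading 144 -> 129
PD: pen down
LT 60: heading 129 -> 189
BK 10.9: (21.6,-25) -> (32.366,-23.295) [heading=189, draw]
Final: pos=(32.366,-23.295), heading=189, 6 segment(s) drawn

Segment endpoints: x in {0, 0, 0, 0, 11.1, 21.6, 32.366}, y in {-25, -23.295, -16.1, -2.1, 0}
xmin=0, ymin=-25, xmax=32.366, ymax=0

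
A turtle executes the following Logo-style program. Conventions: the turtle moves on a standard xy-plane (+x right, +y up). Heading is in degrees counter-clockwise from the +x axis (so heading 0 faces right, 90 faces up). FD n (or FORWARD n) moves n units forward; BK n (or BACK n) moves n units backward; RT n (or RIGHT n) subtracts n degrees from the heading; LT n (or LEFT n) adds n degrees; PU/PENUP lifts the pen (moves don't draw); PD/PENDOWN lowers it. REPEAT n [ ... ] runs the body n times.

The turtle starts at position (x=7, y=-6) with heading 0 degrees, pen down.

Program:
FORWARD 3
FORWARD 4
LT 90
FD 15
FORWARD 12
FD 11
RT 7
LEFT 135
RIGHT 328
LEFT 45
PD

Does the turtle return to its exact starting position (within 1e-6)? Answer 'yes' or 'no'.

Executing turtle program step by step:
Start: pos=(7,-6), heading=0, pen down
FD 3: (7,-6) -> (10,-6) [heading=0, draw]
FD 4: (10,-6) -> (14,-6) [heading=0, draw]
LT 90: heading 0 -> 90
FD 15: (14,-6) -> (14,9) [heading=90, draw]
FD 12: (14,9) -> (14,21) [heading=90, draw]
FD 11: (14,21) -> (14,32) [heading=90, draw]
RT 7: heading 90 -> 83
LT 135: heading 83 -> 218
RT 328: heading 218 -> 250
LT 45: heading 250 -> 295
PD: pen down
Final: pos=(14,32), heading=295, 5 segment(s) drawn

Start position: (7, -6)
Final position: (14, 32)
Distance = 38.639; >= 1e-6 -> NOT closed

Answer: no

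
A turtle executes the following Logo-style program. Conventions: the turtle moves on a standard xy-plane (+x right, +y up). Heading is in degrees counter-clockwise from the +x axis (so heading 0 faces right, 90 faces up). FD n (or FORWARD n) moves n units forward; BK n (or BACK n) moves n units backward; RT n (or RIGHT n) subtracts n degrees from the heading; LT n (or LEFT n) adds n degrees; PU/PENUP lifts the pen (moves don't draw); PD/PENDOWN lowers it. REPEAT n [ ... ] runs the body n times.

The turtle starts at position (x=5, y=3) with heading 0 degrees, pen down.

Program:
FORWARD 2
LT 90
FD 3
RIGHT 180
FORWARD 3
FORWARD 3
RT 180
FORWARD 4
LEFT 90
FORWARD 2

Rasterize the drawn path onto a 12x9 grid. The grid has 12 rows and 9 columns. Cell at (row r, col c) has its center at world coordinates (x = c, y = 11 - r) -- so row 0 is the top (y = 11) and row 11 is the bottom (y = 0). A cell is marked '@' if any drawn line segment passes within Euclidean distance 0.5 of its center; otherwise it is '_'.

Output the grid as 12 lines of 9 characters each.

Answer: _________
_________
_________
_________
_________
_______@_
_______@_
_____@@@_
_____@@@_
_______@_
_______@_
_______@_

Derivation:
Segment 0: (5,3) -> (7,3)
Segment 1: (7,3) -> (7,6)
Segment 2: (7,6) -> (7,3)
Segment 3: (7,3) -> (7,0)
Segment 4: (7,0) -> (7,4)
Segment 5: (7,4) -> (5,4)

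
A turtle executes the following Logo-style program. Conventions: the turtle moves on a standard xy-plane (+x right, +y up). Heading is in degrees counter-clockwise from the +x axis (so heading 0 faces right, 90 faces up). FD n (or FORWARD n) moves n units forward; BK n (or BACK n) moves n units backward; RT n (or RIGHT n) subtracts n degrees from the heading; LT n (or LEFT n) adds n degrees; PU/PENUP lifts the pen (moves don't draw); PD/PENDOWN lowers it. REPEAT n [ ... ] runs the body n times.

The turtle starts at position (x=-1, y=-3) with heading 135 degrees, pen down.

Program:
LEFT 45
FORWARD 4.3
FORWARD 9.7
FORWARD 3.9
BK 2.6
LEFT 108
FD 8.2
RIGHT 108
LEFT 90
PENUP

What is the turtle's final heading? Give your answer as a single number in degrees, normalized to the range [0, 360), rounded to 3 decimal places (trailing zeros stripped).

Executing turtle program step by step:
Start: pos=(-1,-3), heading=135, pen down
LT 45: heading 135 -> 180
FD 4.3: (-1,-3) -> (-5.3,-3) [heading=180, draw]
FD 9.7: (-5.3,-3) -> (-15,-3) [heading=180, draw]
FD 3.9: (-15,-3) -> (-18.9,-3) [heading=180, draw]
BK 2.6: (-18.9,-3) -> (-16.3,-3) [heading=180, draw]
LT 108: heading 180 -> 288
FD 8.2: (-16.3,-3) -> (-13.766,-10.799) [heading=288, draw]
RT 108: heading 288 -> 180
LT 90: heading 180 -> 270
PU: pen up
Final: pos=(-13.766,-10.799), heading=270, 5 segment(s) drawn

Answer: 270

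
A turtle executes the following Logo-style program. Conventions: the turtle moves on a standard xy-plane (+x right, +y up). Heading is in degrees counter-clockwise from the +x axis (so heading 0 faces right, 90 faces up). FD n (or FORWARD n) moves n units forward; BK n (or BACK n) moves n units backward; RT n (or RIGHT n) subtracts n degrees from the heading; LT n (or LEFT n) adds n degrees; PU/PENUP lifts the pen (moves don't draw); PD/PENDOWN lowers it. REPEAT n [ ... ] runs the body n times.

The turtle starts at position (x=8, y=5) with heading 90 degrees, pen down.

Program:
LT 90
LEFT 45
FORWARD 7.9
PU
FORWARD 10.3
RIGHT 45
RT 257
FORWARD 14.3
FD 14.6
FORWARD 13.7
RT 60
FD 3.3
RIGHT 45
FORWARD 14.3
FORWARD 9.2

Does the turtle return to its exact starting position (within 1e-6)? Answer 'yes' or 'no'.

Answer: no

Derivation:
Executing turtle program step by step:
Start: pos=(8,5), heading=90, pen down
LT 90: heading 90 -> 180
LT 45: heading 180 -> 225
FD 7.9: (8,5) -> (2.414,-0.586) [heading=225, draw]
PU: pen up
FD 10.3: (2.414,-0.586) -> (-4.869,-7.869) [heading=225, move]
RT 45: heading 225 -> 180
RT 257: heading 180 -> 283
FD 14.3: (-4.869,-7.869) -> (-1.653,-21.803) [heading=283, move]
FD 14.6: (-1.653,-21.803) -> (1.632,-36.029) [heading=283, move]
FD 13.7: (1.632,-36.029) -> (4.714,-49.378) [heading=283, move]
RT 60: heading 283 -> 223
FD 3.3: (4.714,-49.378) -> (2.3,-51.628) [heading=223, move]
RT 45: heading 223 -> 178
FD 14.3: (2.3,-51.628) -> (-11.991,-51.129) [heading=178, move]
FD 9.2: (-11.991,-51.129) -> (-21.186,-50.808) [heading=178, move]
Final: pos=(-21.186,-50.808), heading=178, 1 segment(s) drawn

Start position: (8, 5)
Final position: (-21.186, -50.808)
Distance = 62.979; >= 1e-6 -> NOT closed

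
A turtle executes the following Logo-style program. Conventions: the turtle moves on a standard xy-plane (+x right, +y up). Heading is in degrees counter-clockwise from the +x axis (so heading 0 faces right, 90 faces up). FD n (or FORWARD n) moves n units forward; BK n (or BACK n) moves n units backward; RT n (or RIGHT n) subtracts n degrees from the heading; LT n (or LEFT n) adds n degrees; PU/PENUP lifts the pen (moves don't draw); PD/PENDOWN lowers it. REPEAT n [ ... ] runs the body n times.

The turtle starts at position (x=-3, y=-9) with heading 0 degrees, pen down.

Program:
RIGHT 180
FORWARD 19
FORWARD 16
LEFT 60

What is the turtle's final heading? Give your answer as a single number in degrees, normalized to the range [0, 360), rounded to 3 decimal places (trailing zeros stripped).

Answer: 240

Derivation:
Executing turtle program step by step:
Start: pos=(-3,-9), heading=0, pen down
RT 180: heading 0 -> 180
FD 19: (-3,-9) -> (-22,-9) [heading=180, draw]
FD 16: (-22,-9) -> (-38,-9) [heading=180, draw]
LT 60: heading 180 -> 240
Final: pos=(-38,-9), heading=240, 2 segment(s) drawn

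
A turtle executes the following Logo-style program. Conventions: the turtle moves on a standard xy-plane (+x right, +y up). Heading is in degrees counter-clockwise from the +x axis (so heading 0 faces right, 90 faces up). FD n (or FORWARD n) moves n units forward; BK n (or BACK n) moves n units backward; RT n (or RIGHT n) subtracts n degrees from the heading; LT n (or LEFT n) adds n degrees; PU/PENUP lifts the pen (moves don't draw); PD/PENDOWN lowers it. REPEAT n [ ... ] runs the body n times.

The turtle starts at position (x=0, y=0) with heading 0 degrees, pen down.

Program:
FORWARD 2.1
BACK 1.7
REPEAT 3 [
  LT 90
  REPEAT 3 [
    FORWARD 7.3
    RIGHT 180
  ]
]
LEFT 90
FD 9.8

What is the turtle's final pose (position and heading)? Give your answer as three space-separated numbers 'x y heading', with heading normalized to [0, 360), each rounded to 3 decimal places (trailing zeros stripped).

Executing turtle program step by step:
Start: pos=(0,0), heading=0, pen down
FD 2.1: (0,0) -> (2.1,0) [heading=0, draw]
BK 1.7: (2.1,0) -> (0.4,0) [heading=0, draw]
REPEAT 3 [
  -- iteration 1/3 --
  LT 90: heading 0 -> 90
  REPEAT 3 [
    -- iteration 1/3 --
    FD 7.3: (0.4,0) -> (0.4,7.3) [heading=90, draw]
    RT 180: heading 90 -> 270
    -- iteration 2/3 --
    FD 7.3: (0.4,7.3) -> (0.4,0) [heading=270, draw]
    RT 180: heading 270 -> 90
    -- iteration 3/3 --
    FD 7.3: (0.4,0) -> (0.4,7.3) [heading=90, draw]
    RT 180: heading 90 -> 270
  ]
  -- iteration 2/3 --
  LT 90: heading 270 -> 0
  REPEAT 3 [
    -- iteration 1/3 --
    FD 7.3: (0.4,7.3) -> (7.7,7.3) [heading=0, draw]
    RT 180: heading 0 -> 180
    -- iteration 2/3 --
    FD 7.3: (7.7,7.3) -> (0.4,7.3) [heading=180, draw]
    RT 180: heading 180 -> 0
    -- iteration 3/3 --
    FD 7.3: (0.4,7.3) -> (7.7,7.3) [heading=0, draw]
    RT 180: heading 0 -> 180
  ]
  -- iteration 3/3 --
  LT 90: heading 180 -> 270
  REPEAT 3 [
    -- iteration 1/3 --
    FD 7.3: (7.7,7.3) -> (7.7,0) [heading=270, draw]
    RT 180: heading 270 -> 90
    -- iteration 2/3 --
    FD 7.3: (7.7,0) -> (7.7,7.3) [heading=90, draw]
    RT 180: heading 90 -> 270
    -- iteration 3/3 --
    FD 7.3: (7.7,7.3) -> (7.7,0) [heading=270, draw]
    RT 180: heading 270 -> 90
  ]
]
LT 90: heading 90 -> 180
FD 9.8: (7.7,0) -> (-2.1,0) [heading=180, draw]
Final: pos=(-2.1,0), heading=180, 12 segment(s) drawn

Answer: -2.1 0 180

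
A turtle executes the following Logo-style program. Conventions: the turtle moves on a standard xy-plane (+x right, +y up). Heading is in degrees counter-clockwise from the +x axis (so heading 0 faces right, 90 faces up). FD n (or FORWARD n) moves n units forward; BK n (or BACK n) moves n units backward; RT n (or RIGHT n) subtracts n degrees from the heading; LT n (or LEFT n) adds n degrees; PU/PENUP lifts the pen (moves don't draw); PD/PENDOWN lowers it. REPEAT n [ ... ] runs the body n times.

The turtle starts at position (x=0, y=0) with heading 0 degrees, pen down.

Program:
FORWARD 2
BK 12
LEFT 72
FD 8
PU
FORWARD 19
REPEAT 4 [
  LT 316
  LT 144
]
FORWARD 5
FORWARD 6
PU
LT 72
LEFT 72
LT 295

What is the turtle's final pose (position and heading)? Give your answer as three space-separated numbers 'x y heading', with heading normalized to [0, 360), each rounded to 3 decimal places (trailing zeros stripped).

Executing turtle program step by step:
Start: pos=(0,0), heading=0, pen down
FD 2: (0,0) -> (2,0) [heading=0, draw]
BK 12: (2,0) -> (-10,0) [heading=0, draw]
LT 72: heading 0 -> 72
FD 8: (-10,0) -> (-7.528,7.608) [heading=72, draw]
PU: pen up
FD 19: (-7.528,7.608) -> (-1.657,25.679) [heading=72, move]
REPEAT 4 [
  -- iteration 1/4 --
  LT 316: heading 72 -> 28
  LT 144: heading 28 -> 172
  -- iteration 2/4 --
  LT 316: heading 172 -> 128
  LT 144: heading 128 -> 272
  -- iteration 3/4 --
  LT 316: heading 272 -> 228
  LT 144: heading 228 -> 12
  -- iteration 4/4 --
  LT 316: heading 12 -> 328
  LT 144: heading 328 -> 112
]
FD 5: (-1.657,25.679) -> (-3.53,30.314) [heading=112, move]
FD 6: (-3.53,30.314) -> (-5.777,35.878) [heading=112, move]
PU: pen up
LT 72: heading 112 -> 184
LT 72: heading 184 -> 256
LT 295: heading 256 -> 191
Final: pos=(-5.777,35.878), heading=191, 3 segment(s) drawn

Answer: -5.777 35.878 191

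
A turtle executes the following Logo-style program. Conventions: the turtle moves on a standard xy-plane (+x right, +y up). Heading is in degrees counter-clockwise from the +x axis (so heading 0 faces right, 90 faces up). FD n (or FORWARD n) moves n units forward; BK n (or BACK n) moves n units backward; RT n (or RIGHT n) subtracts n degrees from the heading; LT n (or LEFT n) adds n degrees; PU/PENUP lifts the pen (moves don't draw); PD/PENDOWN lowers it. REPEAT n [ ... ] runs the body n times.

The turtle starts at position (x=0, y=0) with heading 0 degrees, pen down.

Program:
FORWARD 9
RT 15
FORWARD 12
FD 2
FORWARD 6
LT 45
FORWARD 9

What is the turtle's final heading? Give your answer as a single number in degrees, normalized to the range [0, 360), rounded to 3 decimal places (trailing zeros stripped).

Executing turtle program step by step:
Start: pos=(0,0), heading=0, pen down
FD 9: (0,0) -> (9,0) [heading=0, draw]
RT 15: heading 0 -> 345
FD 12: (9,0) -> (20.591,-3.106) [heading=345, draw]
FD 2: (20.591,-3.106) -> (22.523,-3.623) [heading=345, draw]
FD 6: (22.523,-3.623) -> (28.319,-5.176) [heading=345, draw]
LT 45: heading 345 -> 30
FD 9: (28.319,-5.176) -> (36.113,-0.676) [heading=30, draw]
Final: pos=(36.113,-0.676), heading=30, 5 segment(s) drawn

Answer: 30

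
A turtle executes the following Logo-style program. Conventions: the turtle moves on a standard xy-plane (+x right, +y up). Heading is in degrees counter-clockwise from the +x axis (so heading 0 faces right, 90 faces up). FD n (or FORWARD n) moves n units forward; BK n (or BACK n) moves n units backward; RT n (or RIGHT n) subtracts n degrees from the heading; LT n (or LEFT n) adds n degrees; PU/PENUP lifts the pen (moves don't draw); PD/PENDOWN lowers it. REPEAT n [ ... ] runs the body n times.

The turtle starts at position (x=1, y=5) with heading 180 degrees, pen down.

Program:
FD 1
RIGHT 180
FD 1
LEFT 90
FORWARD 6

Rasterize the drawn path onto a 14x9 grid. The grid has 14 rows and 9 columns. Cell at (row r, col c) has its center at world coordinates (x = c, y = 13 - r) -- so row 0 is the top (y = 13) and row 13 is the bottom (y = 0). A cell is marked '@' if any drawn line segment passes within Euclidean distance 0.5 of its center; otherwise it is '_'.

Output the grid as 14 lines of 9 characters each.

Answer: _________
_________
_@_______
_@_______
_@_______
_@_______
_@_______
_@_______
@@_______
_________
_________
_________
_________
_________

Derivation:
Segment 0: (1,5) -> (0,5)
Segment 1: (0,5) -> (1,5)
Segment 2: (1,5) -> (1,11)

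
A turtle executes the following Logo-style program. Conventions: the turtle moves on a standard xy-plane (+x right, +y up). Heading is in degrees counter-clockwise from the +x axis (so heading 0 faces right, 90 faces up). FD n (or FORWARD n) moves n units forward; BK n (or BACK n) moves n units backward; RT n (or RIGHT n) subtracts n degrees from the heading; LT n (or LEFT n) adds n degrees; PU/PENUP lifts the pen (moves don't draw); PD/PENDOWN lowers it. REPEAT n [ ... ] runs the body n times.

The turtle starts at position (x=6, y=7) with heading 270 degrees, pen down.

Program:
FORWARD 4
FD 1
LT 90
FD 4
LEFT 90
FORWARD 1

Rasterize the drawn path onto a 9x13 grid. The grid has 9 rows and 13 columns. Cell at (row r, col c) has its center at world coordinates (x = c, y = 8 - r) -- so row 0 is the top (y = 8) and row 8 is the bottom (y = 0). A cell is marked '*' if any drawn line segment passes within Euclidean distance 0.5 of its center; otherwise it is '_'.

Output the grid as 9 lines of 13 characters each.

Answer: _____________
______*______
______*______
______*______
______*______
______*___*__
______*****__
_____________
_____________

Derivation:
Segment 0: (6,7) -> (6,3)
Segment 1: (6,3) -> (6,2)
Segment 2: (6,2) -> (10,2)
Segment 3: (10,2) -> (10,3)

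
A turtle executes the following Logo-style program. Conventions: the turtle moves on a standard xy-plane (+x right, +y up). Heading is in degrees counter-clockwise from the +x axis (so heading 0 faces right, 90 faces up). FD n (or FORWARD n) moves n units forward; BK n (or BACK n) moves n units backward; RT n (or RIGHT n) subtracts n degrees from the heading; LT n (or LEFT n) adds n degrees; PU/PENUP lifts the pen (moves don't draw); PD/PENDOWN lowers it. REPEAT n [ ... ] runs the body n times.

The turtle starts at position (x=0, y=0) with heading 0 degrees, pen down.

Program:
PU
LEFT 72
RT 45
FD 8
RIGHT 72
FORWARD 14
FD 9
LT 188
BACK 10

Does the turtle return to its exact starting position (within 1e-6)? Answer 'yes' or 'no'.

Answer: no

Derivation:
Executing turtle program step by step:
Start: pos=(0,0), heading=0, pen down
PU: pen up
LT 72: heading 0 -> 72
RT 45: heading 72 -> 27
FD 8: (0,0) -> (7.128,3.632) [heading=27, move]
RT 72: heading 27 -> 315
FD 14: (7.128,3.632) -> (17.028,-6.268) [heading=315, move]
FD 9: (17.028,-6.268) -> (23.392,-12.632) [heading=315, move]
LT 188: heading 315 -> 143
BK 10: (23.392,-12.632) -> (31.378,-18.65) [heading=143, move]
Final: pos=(31.378,-18.65), heading=143, 0 segment(s) drawn

Start position: (0, 0)
Final position: (31.378, -18.65)
Distance = 36.502; >= 1e-6 -> NOT closed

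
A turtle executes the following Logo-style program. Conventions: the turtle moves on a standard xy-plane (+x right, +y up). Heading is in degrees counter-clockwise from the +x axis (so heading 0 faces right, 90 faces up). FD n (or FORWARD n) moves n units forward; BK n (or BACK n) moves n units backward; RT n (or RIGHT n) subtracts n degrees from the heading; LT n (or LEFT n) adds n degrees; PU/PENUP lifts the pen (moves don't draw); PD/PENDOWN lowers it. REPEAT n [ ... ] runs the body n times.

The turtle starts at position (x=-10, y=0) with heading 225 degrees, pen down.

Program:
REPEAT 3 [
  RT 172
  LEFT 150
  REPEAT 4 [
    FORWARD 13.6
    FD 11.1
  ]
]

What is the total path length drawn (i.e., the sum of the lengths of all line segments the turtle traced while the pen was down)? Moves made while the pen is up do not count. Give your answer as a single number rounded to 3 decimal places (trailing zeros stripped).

Executing turtle program step by step:
Start: pos=(-10,0), heading=225, pen down
REPEAT 3 [
  -- iteration 1/3 --
  RT 172: heading 225 -> 53
  LT 150: heading 53 -> 203
  REPEAT 4 [
    -- iteration 1/4 --
    FD 13.6: (-10,0) -> (-22.519,-5.314) [heading=203, draw]
    FD 11.1: (-22.519,-5.314) -> (-32.736,-9.651) [heading=203, draw]
    -- iteration 2/4 --
    FD 13.6: (-32.736,-9.651) -> (-45.255,-14.965) [heading=203, draw]
    FD 11.1: (-45.255,-14.965) -> (-55.473,-19.302) [heading=203, draw]
    -- iteration 3/4 --
    FD 13.6: (-55.473,-19.302) -> (-67.992,-24.616) [heading=203, draw]
    FD 11.1: (-67.992,-24.616) -> (-78.209,-28.953) [heading=203, draw]
    -- iteration 4/4 --
    FD 13.6: (-78.209,-28.953) -> (-90.728,-34.267) [heading=203, draw]
    FD 11.1: (-90.728,-34.267) -> (-100.946,-38.604) [heading=203, draw]
  ]
  -- iteration 2/3 --
  RT 172: heading 203 -> 31
  LT 150: heading 31 -> 181
  REPEAT 4 [
    -- iteration 1/4 --
    FD 13.6: (-100.946,-38.604) -> (-114.544,-38.842) [heading=181, draw]
    FD 11.1: (-114.544,-38.842) -> (-125.642,-39.035) [heading=181, draw]
    -- iteration 2/4 --
    FD 13.6: (-125.642,-39.035) -> (-139.24,-39.273) [heading=181, draw]
    FD 11.1: (-139.24,-39.273) -> (-150.338,-39.466) [heading=181, draw]
    -- iteration 3/4 --
    FD 13.6: (-150.338,-39.466) -> (-163.936,-39.704) [heading=181, draw]
    FD 11.1: (-163.936,-39.704) -> (-175.035,-39.897) [heading=181, draw]
    -- iteration 4/4 --
    FD 13.6: (-175.035,-39.897) -> (-188.633,-40.135) [heading=181, draw]
    FD 11.1: (-188.633,-40.135) -> (-199.731,-40.329) [heading=181, draw]
  ]
  -- iteration 3/3 --
  RT 172: heading 181 -> 9
  LT 150: heading 9 -> 159
  REPEAT 4 [
    -- iteration 1/4 --
    FD 13.6: (-199.731,-40.329) -> (-212.428,-35.455) [heading=159, draw]
    FD 11.1: (-212.428,-35.455) -> (-222.79,-31.477) [heading=159, draw]
    -- iteration 2/4 --
    FD 13.6: (-222.79,-31.477) -> (-235.487,-26.603) [heading=159, draw]
    FD 11.1: (-235.487,-26.603) -> (-245.85,-22.625) [heading=159, draw]
    -- iteration 3/4 --
    FD 13.6: (-245.85,-22.625) -> (-258.546,-17.751) [heading=159, draw]
    FD 11.1: (-258.546,-17.751) -> (-268.909,-13.773) [heading=159, draw]
    -- iteration 4/4 --
    FD 13.6: (-268.909,-13.773) -> (-281.606,-8.9) [heading=159, draw]
    FD 11.1: (-281.606,-8.9) -> (-291.969,-4.922) [heading=159, draw]
  ]
]
Final: pos=(-291.969,-4.922), heading=159, 24 segment(s) drawn

Segment lengths:
  seg 1: (-10,0) -> (-22.519,-5.314), length = 13.6
  seg 2: (-22.519,-5.314) -> (-32.736,-9.651), length = 11.1
  seg 3: (-32.736,-9.651) -> (-45.255,-14.965), length = 13.6
  seg 4: (-45.255,-14.965) -> (-55.473,-19.302), length = 11.1
  seg 5: (-55.473,-19.302) -> (-67.992,-24.616), length = 13.6
  seg 6: (-67.992,-24.616) -> (-78.209,-28.953), length = 11.1
  seg 7: (-78.209,-28.953) -> (-90.728,-34.267), length = 13.6
  seg 8: (-90.728,-34.267) -> (-100.946,-38.604), length = 11.1
  seg 9: (-100.946,-38.604) -> (-114.544,-38.842), length = 13.6
  seg 10: (-114.544,-38.842) -> (-125.642,-39.035), length = 11.1
  seg 11: (-125.642,-39.035) -> (-139.24,-39.273), length = 13.6
  seg 12: (-139.24,-39.273) -> (-150.338,-39.466), length = 11.1
  seg 13: (-150.338,-39.466) -> (-163.936,-39.704), length = 13.6
  seg 14: (-163.936,-39.704) -> (-175.035,-39.897), length = 11.1
  seg 15: (-175.035,-39.897) -> (-188.633,-40.135), length = 13.6
  seg 16: (-188.633,-40.135) -> (-199.731,-40.329), length = 11.1
  seg 17: (-199.731,-40.329) -> (-212.428,-35.455), length = 13.6
  seg 18: (-212.428,-35.455) -> (-222.79,-31.477), length = 11.1
  seg 19: (-222.79,-31.477) -> (-235.487,-26.603), length = 13.6
  seg 20: (-235.487,-26.603) -> (-245.85,-22.625), length = 11.1
  seg 21: (-245.85,-22.625) -> (-258.546,-17.751), length = 13.6
  seg 22: (-258.546,-17.751) -> (-268.909,-13.773), length = 11.1
  seg 23: (-268.909,-13.773) -> (-281.606,-8.9), length = 13.6
  seg 24: (-281.606,-8.9) -> (-291.969,-4.922), length = 11.1
Total = 296.4

Answer: 296.4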